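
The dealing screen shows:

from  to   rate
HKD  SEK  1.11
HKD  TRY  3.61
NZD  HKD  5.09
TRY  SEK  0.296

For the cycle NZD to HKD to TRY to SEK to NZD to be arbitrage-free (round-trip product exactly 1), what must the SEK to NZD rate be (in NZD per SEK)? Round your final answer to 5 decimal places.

Known legs of the cycle: 5.09 × 3.61 × 0.296 = 5.4389704
For no arbitrage the full-cycle product must be 1, so the missing rate is 1 / 5.4389704 ≈ 0.1838583.

0.18386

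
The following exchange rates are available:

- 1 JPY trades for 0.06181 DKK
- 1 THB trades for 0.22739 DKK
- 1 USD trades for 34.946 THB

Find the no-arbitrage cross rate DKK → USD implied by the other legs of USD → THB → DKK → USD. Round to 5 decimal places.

Known legs of the cycle: 34.946 × 0.22739 = 7.94637094
For no arbitrage the full-cycle product must be 1, so the missing rate is 1 / 7.94637094 ≈ 0.1258436.

0.12584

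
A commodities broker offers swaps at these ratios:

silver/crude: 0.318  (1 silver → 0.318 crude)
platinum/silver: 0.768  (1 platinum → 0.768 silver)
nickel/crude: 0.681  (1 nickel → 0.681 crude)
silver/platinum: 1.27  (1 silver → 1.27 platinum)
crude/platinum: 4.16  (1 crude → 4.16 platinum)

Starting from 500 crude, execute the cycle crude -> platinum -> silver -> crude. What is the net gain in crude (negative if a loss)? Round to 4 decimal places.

7.9859

500 crude × 4.16 = 2080 platinum
2080 platinum × 0.768 = 1597.44 silver
1597.44 silver × 0.318 = 507.98592 crude
Net change: 507.98592 − 500 = 7.98592 crude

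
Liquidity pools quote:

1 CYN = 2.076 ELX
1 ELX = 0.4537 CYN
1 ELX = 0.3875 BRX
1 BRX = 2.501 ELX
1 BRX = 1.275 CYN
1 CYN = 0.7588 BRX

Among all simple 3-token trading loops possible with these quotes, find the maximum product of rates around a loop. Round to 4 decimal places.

1.0257

CYN→ELX→BRX→CYN: 2.076 × 0.3875 × 1.275 = 1.02567
CYN→BRX→ELX→CYN: 0.7588 × 2.501 × 0.4537 = 0.86101
Maximum is CYN→ELX→BRX→CYN at 1.0257; arbitrage exists.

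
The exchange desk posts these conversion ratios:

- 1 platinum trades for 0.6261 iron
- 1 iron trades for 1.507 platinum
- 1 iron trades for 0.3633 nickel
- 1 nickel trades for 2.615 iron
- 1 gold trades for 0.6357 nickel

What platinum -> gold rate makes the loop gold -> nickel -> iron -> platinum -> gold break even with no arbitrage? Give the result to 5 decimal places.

0.39917

Known legs of the cycle: 0.6357 × 2.615 × 1.507 = 2.5051697385
For no arbitrage the full-cycle product must be 1, so the missing rate is 1 / 2.5051697385 ≈ 0.3991745.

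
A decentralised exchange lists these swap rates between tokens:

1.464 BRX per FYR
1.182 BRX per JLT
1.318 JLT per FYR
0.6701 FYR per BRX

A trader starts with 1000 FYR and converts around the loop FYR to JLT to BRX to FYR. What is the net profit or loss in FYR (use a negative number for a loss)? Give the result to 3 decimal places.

1000 FYR × 1.318 = 1318 JLT
1318 JLT × 1.182 = 1557.876 BRX
1557.876 BRX × 0.6701 = 1043.9327076 FYR
Net change: 1043.9327076 − 1000 = 43.9327076 FYR

43.933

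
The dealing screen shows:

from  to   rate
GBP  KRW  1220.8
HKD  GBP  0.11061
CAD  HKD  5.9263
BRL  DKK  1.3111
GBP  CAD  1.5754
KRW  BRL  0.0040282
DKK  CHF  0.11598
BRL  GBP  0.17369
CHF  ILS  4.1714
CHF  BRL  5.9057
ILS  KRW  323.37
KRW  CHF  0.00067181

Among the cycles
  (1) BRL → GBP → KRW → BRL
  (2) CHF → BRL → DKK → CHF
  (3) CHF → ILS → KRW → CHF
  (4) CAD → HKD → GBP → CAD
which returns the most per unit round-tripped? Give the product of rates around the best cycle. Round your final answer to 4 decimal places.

(1) 0.17369 × 1220.8 × 0.0040282 = 0.85414
(2) 5.9057 × 1.3111 × 0.11598 = 0.89803
(3) 4.1714 × 323.37 × 0.00067181 = 0.90621
(4) 5.9263 × 0.11061 × 1.5754 = 1.03269
Highest is cycle (4) at 1.0327 (>1, arbitrage).

1.0327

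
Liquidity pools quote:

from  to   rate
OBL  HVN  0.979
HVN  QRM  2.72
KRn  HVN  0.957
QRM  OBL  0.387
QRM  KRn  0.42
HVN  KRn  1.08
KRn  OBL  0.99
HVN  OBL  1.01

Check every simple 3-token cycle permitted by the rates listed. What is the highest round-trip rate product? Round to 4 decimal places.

QRM→KRn→HVN→QRM: 0.42 × 0.957 × 2.72 = 1.09328
HVN→KRn→OBL→HVN: 1.08 × 0.99 × 0.979 = 1.04675
QRM→OBL→HVN→QRM: 0.387 × 0.979 × 2.72 = 1.03053
Maximum is QRM→KRn→HVN→QRM at 1.0933; arbitrage exists.

1.0933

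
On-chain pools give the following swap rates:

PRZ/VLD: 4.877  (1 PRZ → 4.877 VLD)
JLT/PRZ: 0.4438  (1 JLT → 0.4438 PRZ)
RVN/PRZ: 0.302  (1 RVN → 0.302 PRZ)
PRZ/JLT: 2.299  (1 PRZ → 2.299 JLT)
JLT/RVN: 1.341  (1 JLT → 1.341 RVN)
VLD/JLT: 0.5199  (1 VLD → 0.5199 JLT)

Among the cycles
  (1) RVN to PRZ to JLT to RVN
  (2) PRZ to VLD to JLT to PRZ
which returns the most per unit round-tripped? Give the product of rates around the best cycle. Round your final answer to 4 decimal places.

(1) 0.302 × 2.299 × 1.341 = 0.93105
(2) 4.877 × 0.5199 × 0.4438 = 1.12528
Highest is cycle (2) at 1.1253 (>1, arbitrage).

1.1253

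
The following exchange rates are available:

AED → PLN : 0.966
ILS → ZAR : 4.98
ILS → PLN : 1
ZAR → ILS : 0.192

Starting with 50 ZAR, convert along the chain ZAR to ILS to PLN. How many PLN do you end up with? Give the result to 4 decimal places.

50 ZAR × 0.192 = 9.6 ILS
9.6 ILS × 1 = 9.6 PLN

9.6000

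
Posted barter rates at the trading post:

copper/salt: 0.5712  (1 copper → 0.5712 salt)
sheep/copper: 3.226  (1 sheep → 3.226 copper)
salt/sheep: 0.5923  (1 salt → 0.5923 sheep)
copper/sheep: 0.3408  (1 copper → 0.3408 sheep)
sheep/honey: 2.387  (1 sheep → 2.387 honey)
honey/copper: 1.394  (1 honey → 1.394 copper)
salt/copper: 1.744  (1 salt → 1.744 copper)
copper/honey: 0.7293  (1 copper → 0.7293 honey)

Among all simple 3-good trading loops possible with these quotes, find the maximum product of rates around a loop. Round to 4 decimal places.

1.1340

honey→copper→sheep→honey: 1.394 × 0.3408 × 2.387 = 1.13400
salt→sheep→copper→salt: 0.5923 × 3.226 × 0.5712 = 1.09143
Maximum is honey→copper→sheep→honey at 1.1340; arbitrage exists.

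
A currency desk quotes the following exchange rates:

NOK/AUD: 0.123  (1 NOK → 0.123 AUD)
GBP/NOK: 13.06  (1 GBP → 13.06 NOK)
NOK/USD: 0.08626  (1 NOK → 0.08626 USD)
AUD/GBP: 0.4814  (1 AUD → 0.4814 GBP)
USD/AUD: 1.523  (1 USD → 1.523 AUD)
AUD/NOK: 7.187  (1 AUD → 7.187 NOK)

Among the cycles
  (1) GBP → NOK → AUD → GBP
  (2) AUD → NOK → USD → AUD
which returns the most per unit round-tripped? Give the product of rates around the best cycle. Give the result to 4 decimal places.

0.9442

(1) 13.06 × 0.123 × 0.4814 = 0.77331
(2) 7.187 × 0.08626 × 1.523 = 0.94418
Highest is cycle (2) at 0.9442 (≤1, no arbitrage).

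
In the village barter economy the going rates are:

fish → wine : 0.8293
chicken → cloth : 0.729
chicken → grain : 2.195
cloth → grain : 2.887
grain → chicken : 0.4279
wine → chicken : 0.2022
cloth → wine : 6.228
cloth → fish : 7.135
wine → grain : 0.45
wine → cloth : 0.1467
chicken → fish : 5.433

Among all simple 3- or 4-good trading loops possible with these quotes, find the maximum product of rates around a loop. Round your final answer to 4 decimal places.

0.9180

cloth→wine→chicken→cloth: 6.228 × 0.2022 × 0.729 = 0.91803
fish→wine→chicken→fish: 0.8293 × 0.2022 × 5.433 = 0.91103
cloth→grain→chicken→cloth: 2.887 × 0.4279 × 0.729 = 0.90057
cloth→wine→grain→chicken→cloth: 6.228 × 0.45 × 0.4279 × 0.729 = 0.87424
cloth→fish→wine→chicken→cloth: 7.135 × 0.8293 × 0.2022 × 0.729 = 0.87220
cloth→fish→wine→cloth: 7.135 × 0.8293 × 0.1467 = 0.86803
grain→chicken→fish→wine→grain: 0.4279 × 5.433 × 0.8293 × 0.45 = 0.86757
Maximum is cloth→wine→chicken→cloth at 0.9180; no arbitrage — every cycle loses value.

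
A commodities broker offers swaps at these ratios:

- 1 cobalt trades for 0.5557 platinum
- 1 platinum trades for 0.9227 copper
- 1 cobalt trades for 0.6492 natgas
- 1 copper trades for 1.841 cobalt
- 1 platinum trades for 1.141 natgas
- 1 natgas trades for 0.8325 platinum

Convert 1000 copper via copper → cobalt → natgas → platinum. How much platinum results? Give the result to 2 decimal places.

1000 copper × 1.841 = 1841 cobalt
1841 cobalt × 0.6492 = 1195.1772 natgas
1195.1772 natgas × 0.8325 = 994.985019 platinum

994.99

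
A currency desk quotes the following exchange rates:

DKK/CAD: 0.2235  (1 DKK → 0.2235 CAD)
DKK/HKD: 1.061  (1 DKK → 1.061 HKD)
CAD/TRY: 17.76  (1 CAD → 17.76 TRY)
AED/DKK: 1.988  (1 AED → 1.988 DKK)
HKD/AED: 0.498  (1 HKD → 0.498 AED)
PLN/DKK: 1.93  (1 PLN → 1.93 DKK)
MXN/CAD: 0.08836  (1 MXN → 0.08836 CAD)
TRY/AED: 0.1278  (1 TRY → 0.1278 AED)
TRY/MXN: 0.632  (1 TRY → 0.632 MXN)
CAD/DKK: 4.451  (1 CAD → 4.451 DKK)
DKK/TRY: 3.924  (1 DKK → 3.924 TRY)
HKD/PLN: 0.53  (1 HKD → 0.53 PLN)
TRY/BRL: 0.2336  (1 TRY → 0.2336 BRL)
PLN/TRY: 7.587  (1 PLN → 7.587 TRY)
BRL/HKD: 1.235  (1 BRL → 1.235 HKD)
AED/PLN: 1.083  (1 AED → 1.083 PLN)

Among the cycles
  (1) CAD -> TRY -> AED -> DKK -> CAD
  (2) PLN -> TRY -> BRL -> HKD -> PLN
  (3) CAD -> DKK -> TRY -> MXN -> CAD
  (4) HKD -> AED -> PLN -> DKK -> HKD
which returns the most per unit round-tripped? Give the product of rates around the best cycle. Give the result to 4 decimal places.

(1) 17.76 × 0.1278 × 1.988 × 0.2235 = 1.00848
(2) 7.587 × 0.2336 × 1.235 × 0.53 = 1.16007
(3) 4.451 × 3.924 × 0.632 × 0.08836 = 0.97535
(4) 0.498 × 1.083 × 1.93 × 1.061 = 1.10441
Highest is cycle (2) at 1.1601 (>1, arbitrage).

1.1601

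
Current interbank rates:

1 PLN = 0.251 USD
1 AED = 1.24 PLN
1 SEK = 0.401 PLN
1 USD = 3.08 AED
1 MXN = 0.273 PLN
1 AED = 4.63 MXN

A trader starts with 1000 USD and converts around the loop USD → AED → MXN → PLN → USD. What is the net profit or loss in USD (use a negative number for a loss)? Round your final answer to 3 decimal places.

1000 USD × 3.08 = 3080 AED
3080 AED × 4.63 = 14260.4 MXN
14260.4 MXN × 0.273 = 3893.0892 PLN
3893.0892 PLN × 0.251 = 977.1653892 USD
Net change: 977.1653892 − 1000 = -22.8346108 USD

-22.835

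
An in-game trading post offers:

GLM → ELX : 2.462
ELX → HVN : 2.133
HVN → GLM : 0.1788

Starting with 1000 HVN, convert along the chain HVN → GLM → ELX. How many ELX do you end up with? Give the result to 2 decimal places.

440.21

1000 HVN × 0.1788 = 178.8 GLM
178.8 GLM × 2.462 = 440.2056 ELX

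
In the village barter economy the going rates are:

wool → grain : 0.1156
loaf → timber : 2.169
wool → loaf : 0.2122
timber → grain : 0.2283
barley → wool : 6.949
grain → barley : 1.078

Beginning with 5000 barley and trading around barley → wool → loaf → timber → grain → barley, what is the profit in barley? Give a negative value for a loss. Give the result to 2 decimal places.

-1064.30

5000 barley × 6.949 = 34745 wool
34745 wool × 0.2122 = 7372.889 loaf
7372.889 loaf × 2.169 = 15991.796241 timber
15991.796241 timber × 0.2283 = 3650.9270818203 grain
3650.9270818203 grain × 1.078 = 3935.6993942022834 barley
Net change: 3935.6993942022834 − 5000 = -1064.3006057977166 barley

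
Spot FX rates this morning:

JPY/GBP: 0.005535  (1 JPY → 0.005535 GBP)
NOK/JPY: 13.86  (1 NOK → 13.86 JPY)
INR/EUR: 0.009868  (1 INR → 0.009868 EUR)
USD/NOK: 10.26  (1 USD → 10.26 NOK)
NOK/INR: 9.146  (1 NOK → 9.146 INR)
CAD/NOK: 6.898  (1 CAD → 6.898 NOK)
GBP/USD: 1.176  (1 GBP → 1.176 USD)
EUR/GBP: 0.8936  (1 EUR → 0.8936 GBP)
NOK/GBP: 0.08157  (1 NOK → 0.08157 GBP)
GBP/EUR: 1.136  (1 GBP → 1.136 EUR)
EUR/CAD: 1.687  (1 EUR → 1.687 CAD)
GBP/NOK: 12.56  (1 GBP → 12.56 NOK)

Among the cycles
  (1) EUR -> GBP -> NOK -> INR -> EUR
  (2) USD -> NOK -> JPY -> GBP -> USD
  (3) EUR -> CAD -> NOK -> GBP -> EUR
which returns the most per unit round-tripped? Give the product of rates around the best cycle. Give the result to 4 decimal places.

1.0783

(1) 0.8936 × 12.56 × 9.146 × 0.009868 = 1.01296
(2) 10.26 × 13.86 × 0.005535 × 1.176 = 0.92563
(3) 1.687 × 6.898 × 0.08157 × 1.136 = 1.07832
Highest is cycle (3) at 1.0783 (>1, arbitrage).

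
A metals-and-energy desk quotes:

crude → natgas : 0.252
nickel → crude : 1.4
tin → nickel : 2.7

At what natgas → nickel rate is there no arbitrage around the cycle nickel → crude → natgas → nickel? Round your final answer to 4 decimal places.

Known legs of the cycle: 1.4 × 0.252 = 0.3528
For no arbitrage the full-cycle product must be 1, so the missing rate is 1 / 0.3528 ≈ 2.834467.

2.8345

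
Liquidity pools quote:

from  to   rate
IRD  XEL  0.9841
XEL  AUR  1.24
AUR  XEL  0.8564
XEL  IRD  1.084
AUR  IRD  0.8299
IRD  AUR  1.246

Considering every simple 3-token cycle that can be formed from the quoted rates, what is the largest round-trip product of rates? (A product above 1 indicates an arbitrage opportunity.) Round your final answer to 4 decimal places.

1.1567

IRD→AUR→XEL→IRD: 1.246 × 0.8564 × 1.084 = 1.15671
IRD→XEL→AUR→IRD: 0.9841 × 1.24 × 0.8299 = 1.01271
Maximum is IRD→AUR→XEL→IRD at 1.1567; arbitrage exists.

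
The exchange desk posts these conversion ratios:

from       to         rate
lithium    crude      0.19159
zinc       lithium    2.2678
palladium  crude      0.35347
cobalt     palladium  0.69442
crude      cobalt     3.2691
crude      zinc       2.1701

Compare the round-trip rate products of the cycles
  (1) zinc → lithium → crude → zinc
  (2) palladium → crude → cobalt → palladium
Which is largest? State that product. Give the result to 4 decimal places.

(1) 2.2678 × 0.19159 × 2.1701 = 0.94288
(2) 0.35347 × 3.2691 × 0.69442 = 0.80242
Highest is cycle (1) at 0.9429 (≤1, no arbitrage).

0.9429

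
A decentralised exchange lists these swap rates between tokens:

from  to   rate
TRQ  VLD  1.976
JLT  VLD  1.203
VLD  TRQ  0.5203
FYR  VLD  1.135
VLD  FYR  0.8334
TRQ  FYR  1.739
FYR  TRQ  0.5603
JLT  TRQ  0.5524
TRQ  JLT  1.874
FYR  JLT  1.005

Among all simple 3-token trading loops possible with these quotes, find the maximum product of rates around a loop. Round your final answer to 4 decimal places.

1.1730

TRQ→JLT→VLD→TRQ: 1.874 × 1.203 × 0.5203 = 1.17298
TRQ→FYR→VLD→TRQ: 1.739 × 1.135 × 0.5203 = 1.02695
JLT→VLD→FYR→JLT: 1.203 × 0.8334 × 1.005 = 1.00759
TRQ→FYR→JLT→TRQ: 1.739 × 1.005 × 0.5524 = 0.96543
TRQ→VLD→FYR→TRQ: 1.976 × 0.8334 × 0.5603 = 0.92270
Maximum is TRQ→JLT→VLD→TRQ at 1.1730; arbitrage exists.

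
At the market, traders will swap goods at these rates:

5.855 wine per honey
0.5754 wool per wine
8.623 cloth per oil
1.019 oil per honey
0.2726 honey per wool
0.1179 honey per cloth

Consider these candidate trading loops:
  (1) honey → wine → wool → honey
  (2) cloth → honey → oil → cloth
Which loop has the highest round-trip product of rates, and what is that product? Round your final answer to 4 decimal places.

(1) 5.855 × 0.5754 × 0.2726 = 0.91838
(2) 0.1179 × 1.019 × 8.623 = 1.03597
Highest is cycle (2) at 1.0360 (>1, arbitrage).

1.0360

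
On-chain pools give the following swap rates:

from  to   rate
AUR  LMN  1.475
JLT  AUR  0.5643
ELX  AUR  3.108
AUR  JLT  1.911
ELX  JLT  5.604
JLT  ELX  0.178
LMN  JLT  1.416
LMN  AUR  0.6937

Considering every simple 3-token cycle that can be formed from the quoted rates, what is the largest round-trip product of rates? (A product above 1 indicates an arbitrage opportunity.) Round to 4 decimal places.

1.1786

LMN→JLT→AUR→LMN: 1.416 × 0.5643 × 1.475 = 1.17860
ELX→AUR→JLT→ELX: 3.108 × 1.911 × 0.178 = 1.05721
Maximum is LMN→JLT→AUR→LMN at 1.1786; arbitrage exists.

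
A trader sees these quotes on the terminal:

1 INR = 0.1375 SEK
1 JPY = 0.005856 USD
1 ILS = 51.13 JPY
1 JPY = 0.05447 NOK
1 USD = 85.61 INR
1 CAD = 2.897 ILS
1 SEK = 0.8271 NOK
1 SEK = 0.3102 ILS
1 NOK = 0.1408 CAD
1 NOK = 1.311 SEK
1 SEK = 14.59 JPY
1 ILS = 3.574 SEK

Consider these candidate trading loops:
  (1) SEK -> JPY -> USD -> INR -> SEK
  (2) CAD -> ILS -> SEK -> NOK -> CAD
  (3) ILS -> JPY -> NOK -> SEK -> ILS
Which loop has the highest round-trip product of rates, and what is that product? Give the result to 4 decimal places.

1.2058

(1) 14.59 × 0.005856 × 85.61 × 0.1375 = 1.00573
(2) 2.897 × 3.574 × 0.8271 × 0.1408 = 1.20577
(3) 51.13 × 0.05447 × 1.311 × 0.3102 = 1.13260
Highest is cycle (2) at 1.2058 (>1, arbitrage).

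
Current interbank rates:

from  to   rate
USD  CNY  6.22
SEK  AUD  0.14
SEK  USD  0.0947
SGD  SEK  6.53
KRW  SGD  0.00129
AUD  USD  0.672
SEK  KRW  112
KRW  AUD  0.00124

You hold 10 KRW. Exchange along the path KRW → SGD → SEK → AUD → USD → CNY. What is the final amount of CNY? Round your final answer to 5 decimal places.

10 KRW × 0.00129 = 0.0129 SGD
0.0129 SGD × 6.53 = 0.084237 SEK
0.084237 SEK × 0.14 = 0.01179318 AUD
0.01179318 AUD × 0.672 = 0.00792501696 USD
0.00792501696 USD × 6.22 = 0.0492936054912 CNY

0.04929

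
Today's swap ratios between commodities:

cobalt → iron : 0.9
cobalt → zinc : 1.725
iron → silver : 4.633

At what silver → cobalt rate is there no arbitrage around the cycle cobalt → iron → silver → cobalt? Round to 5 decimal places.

Known legs of the cycle: 0.9 × 4.633 = 4.1697
For no arbitrage the full-cycle product must be 1, so the missing rate is 1 / 4.1697 ≈ 0.2398254.

0.23983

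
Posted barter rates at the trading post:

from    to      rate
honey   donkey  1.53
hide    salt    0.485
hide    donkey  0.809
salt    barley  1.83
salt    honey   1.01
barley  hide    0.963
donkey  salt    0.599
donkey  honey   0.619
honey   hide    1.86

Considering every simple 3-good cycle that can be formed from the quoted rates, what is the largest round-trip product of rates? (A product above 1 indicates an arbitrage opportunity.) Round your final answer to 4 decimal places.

0.9314

donkey→honey→hide→donkey: 0.619 × 1.86 × 0.809 = 0.93143
donkey→salt→honey→donkey: 0.599 × 1.01 × 1.53 = 0.92563
salt→honey→hide→salt: 1.01 × 1.86 × 0.485 = 0.91112
barley→hide→salt→barley: 0.963 × 0.485 × 1.83 = 0.85471
Maximum is donkey→honey→hide→donkey at 0.9314; no arbitrage — every cycle loses value.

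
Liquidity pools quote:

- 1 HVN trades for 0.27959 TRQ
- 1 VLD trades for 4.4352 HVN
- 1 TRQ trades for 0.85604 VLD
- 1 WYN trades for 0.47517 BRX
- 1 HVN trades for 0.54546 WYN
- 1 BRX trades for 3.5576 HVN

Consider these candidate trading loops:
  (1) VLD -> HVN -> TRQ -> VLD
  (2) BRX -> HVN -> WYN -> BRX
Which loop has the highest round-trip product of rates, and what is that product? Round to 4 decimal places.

(1) 4.4352 × 0.27959 × 0.85604 = 1.06152
(2) 3.5576 × 0.54546 × 0.47517 = 0.92208
Highest is cycle (1) at 1.0615 (>1, arbitrage).

1.0615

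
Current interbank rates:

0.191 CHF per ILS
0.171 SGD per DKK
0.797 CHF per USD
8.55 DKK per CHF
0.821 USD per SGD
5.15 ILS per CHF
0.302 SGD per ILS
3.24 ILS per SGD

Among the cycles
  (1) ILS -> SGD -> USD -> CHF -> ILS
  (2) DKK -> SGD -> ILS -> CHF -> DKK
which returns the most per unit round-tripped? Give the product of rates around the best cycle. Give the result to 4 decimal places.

1.0177

(1) 0.302 × 0.821 × 0.797 × 5.15 = 1.01769
(2) 0.171 × 3.24 × 0.191 × 8.55 = 0.90478
Highest is cycle (1) at 1.0177 (>1, arbitrage).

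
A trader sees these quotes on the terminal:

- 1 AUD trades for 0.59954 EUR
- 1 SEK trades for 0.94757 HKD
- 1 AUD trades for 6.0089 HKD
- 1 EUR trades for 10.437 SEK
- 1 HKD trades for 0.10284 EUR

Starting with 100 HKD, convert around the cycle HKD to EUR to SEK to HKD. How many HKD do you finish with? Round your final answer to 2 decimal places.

101.71

100 HKD × 0.10284 = 10.284 EUR
10.284 EUR × 10.437 = 107.334108 SEK
107.334108 SEK × 0.94757 = 101.70658071756 HKD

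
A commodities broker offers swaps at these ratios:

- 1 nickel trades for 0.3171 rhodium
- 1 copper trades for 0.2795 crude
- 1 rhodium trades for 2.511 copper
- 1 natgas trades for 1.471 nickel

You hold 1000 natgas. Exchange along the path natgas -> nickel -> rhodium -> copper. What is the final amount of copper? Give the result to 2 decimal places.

1000 natgas × 1.471 = 1471 nickel
1471 nickel × 0.3171 = 466.4541 rhodium
466.4541 rhodium × 2.511 = 1171.2662451 copper

1171.27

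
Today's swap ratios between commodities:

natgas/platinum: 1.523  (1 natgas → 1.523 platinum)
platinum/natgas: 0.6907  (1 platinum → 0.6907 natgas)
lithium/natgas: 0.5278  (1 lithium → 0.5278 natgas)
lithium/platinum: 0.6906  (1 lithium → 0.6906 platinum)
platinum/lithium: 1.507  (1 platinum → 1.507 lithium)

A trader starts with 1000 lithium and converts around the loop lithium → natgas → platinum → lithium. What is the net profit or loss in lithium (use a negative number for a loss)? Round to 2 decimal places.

211.39

1000 lithium × 0.5278 = 527.8 natgas
527.8 natgas × 1.523 = 803.8394 platinum
803.8394 platinum × 1.507 = 1211.3859758 lithium
Net change: 1211.3859758 − 1000 = 211.3859758 lithium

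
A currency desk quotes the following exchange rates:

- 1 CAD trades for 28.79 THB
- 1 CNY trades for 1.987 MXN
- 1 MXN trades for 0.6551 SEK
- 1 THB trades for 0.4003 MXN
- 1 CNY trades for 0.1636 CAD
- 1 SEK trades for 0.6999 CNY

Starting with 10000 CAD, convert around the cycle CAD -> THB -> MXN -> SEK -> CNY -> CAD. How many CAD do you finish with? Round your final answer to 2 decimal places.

10000 CAD × 28.79 = 287900 THB
287900 THB × 0.4003 = 115246.37 MXN
115246.37 MXN × 0.6551 = 75497.896987 SEK
75497.896987 SEK × 0.6999 = 52840.9781012013 CNY
52840.9781012013 CNY × 0.1636 = 8644.78401735653268 CAD

8644.78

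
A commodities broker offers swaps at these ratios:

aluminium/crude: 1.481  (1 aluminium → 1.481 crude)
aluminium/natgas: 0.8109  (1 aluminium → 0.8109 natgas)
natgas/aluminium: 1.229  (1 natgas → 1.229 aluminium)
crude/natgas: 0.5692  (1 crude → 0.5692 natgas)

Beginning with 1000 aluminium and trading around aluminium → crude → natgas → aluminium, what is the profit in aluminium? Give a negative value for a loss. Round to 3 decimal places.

1000 aluminium × 1.481 = 1481 crude
1481 crude × 0.5692 = 842.9852 natgas
842.9852 natgas × 1.229 = 1036.0288108 aluminium
Net change: 1036.0288108 − 1000 = 36.0288108 aluminium

36.029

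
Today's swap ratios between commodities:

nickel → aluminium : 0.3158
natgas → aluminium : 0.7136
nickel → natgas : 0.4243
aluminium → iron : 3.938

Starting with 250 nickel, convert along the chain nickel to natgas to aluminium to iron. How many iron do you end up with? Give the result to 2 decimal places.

298.09

250 nickel × 0.4243 = 106.075 natgas
106.075 natgas × 0.7136 = 75.69512 aluminium
75.69512 aluminium × 3.938 = 298.08738256 iron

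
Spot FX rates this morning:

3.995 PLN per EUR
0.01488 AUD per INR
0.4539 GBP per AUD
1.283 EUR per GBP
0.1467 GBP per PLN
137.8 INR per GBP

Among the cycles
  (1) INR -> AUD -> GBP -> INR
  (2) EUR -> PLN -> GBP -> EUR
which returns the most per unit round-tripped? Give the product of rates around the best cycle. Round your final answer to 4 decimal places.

(1) 0.01488 × 0.4539 × 137.8 = 0.93071
(2) 3.995 × 0.1467 × 1.283 = 0.75192
Highest is cycle (1) at 0.9307 (≤1, no arbitrage).

0.9307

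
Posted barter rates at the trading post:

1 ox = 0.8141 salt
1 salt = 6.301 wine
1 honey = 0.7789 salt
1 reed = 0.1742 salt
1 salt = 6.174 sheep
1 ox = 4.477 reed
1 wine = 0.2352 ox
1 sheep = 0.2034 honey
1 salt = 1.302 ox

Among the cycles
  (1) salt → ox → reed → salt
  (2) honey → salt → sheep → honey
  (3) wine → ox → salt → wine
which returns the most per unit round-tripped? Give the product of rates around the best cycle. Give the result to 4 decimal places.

(1) 1.302 × 4.477 × 0.1742 = 1.01542
(2) 0.7789 × 6.174 × 0.2034 = 0.97814
(3) 0.2352 × 0.8141 × 6.301 = 1.20649
Highest is cycle (3) at 1.2065 (>1, arbitrage).

1.2065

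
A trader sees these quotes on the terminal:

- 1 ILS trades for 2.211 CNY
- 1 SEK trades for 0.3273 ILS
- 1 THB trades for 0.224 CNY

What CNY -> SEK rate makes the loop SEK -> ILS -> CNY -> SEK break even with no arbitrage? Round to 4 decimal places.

Known legs of the cycle: 0.3273 × 2.211 = 0.7236603
For no arbitrage the full-cycle product must be 1, so the missing rate is 1 / 0.7236603 ≈ 1.381864.

1.3819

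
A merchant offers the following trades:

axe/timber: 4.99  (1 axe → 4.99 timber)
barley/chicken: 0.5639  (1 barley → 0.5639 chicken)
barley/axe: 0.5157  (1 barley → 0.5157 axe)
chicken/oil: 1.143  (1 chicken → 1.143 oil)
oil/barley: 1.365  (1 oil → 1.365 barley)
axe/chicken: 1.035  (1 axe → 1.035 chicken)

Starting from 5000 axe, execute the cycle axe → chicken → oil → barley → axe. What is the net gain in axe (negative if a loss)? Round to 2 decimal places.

-836.23

5000 axe × 1.035 = 5175 chicken
5175 chicken × 1.143 = 5915.025 oil
5915.025 oil × 1.365 = 8074.009125 barley
8074.009125 barley × 0.5157 = 4163.7665057625 axe
Net change: 4163.7665057625 − 5000 = -836.2334942375 axe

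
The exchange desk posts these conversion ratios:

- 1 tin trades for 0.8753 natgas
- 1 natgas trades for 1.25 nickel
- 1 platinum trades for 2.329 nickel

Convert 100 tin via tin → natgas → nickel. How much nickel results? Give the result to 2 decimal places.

109.41

100 tin × 0.8753 = 87.53 natgas
87.53 natgas × 1.25 = 109.4125 nickel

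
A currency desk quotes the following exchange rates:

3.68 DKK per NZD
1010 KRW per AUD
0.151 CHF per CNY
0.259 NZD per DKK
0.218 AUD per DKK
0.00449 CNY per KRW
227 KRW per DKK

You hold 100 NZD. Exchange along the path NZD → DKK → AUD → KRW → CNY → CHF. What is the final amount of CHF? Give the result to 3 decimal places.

100 NZD × 3.68 = 368 DKK
368 DKK × 0.218 = 80.224 AUD
80.224 AUD × 1010 = 81026.24 KRW
81026.24 KRW × 0.00449 = 363.8078176 CNY
363.8078176 CNY × 0.151 = 54.9349804576 CHF

54.935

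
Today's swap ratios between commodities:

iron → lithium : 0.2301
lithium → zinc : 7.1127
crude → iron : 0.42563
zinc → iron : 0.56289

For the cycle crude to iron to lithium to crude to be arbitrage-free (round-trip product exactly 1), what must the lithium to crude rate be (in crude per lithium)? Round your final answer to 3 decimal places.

10.211

Known legs of the cycle: 0.42563 × 0.2301 = 0.097937463
For no arbitrage the full-cycle product must be 1, so the missing rate is 1 / 0.097937463 ≈ 10.21060.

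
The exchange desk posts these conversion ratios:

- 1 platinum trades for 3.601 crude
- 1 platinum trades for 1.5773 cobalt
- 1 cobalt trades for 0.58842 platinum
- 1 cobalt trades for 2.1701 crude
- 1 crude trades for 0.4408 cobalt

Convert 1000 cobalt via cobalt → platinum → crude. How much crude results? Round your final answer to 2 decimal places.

1000 cobalt × 0.58842 = 588.42 platinum
588.42 platinum × 3.601 = 2118.90042 crude

2118.90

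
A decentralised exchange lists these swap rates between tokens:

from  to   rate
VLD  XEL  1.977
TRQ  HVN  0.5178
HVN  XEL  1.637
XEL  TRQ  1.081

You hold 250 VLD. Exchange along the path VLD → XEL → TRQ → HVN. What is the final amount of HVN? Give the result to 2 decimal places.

276.65

250 VLD × 1.977 = 494.25 XEL
494.25 XEL × 1.081 = 534.28425 TRQ
534.28425 TRQ × 0.5178 = 276.65238465 HVN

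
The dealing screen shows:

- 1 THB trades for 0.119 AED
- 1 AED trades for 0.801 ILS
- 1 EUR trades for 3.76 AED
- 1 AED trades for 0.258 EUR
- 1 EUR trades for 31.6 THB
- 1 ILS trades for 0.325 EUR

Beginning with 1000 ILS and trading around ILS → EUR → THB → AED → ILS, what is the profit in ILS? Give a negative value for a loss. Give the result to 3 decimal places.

-21.074

1000 ILS × 0.325 = 325 EUR
325 EUR × 31.6 = 10270 THB
10270 THB × 0.119 = 1222.13 AED
1222.13 AED × 0.801 = 978.92613 ILS
Net change: 978.92613 − 1000 = -21.07387 ILS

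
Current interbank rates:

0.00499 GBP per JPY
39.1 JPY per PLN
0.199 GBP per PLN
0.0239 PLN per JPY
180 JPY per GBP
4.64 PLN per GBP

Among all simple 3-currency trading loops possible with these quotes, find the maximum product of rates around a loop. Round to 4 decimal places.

GBP→PLN→JPY→GBP: 4.64 × 39.1 × 0.00499 = 0.90531
GBP→JPY→PLN→GBP: 180 × 0.0239 × 0.199 = 0.85610
Maximum is GBP→PLN→JPY→GBP at 0.9053; no arbitrage — every cycle loses value.

0.9053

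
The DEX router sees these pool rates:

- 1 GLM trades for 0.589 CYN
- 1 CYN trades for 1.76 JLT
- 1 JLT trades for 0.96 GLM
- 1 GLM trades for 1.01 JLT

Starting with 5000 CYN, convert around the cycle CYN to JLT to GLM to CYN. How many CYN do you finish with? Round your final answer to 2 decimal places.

4975.87

5000 CYN × 1.76 = 8800 JLT
8800 JLT × 0.96 = 8448 GLM
8448 GLM × 0.589 = 4975.872 CYN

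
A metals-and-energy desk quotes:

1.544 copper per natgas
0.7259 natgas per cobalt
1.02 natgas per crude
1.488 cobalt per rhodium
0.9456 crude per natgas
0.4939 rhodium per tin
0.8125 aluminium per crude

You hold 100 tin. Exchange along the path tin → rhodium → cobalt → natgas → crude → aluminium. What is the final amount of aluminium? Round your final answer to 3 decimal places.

100 tin × 0.4939 = 49.39 rhodium
49.39 rhodium × 1.488 = 73.49232 cobalt
73.49232 cobalt × 0.7259 = 53.348075088 natgas
53.348075088 natgas × 0.9456 = 50.4459398032128 crude
50.4459398032128 crude × 0.8125 = 40.9873260901104 aluminium

40.987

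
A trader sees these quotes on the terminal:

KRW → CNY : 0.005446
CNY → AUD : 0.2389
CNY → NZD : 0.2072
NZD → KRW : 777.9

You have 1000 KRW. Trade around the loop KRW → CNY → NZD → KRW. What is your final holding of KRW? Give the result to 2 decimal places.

877.79

1000 KRW × 0.005446 = 5.446 CNY
5.446 CNY × 0.2072 = 1.1284112 NZD
1.1284112 NZD × 777.9 = 877.79107248 KRW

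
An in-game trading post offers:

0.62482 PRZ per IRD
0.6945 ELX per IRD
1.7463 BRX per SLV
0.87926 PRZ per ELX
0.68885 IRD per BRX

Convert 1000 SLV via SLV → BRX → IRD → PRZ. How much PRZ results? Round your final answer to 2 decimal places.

751.62

1000 SLV × 1.7463 = 1746.3 BRX
1746.3 BRX × 0.68885 = 1202.938755 IRD
1202.938755 IRD × 0.62482 = 751.6201928991 PRZ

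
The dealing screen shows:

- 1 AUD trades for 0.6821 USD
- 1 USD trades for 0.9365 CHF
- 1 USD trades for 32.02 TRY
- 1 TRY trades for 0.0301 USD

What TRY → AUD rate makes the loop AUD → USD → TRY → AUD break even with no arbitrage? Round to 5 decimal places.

Known legs of the cycle: 0.6821 × 32.02 = 21.840842
For no arbitrage the full-cycle product must be 1, so the missing rate is 1 / 21.840842 ≈ 0.0457858.

0.04579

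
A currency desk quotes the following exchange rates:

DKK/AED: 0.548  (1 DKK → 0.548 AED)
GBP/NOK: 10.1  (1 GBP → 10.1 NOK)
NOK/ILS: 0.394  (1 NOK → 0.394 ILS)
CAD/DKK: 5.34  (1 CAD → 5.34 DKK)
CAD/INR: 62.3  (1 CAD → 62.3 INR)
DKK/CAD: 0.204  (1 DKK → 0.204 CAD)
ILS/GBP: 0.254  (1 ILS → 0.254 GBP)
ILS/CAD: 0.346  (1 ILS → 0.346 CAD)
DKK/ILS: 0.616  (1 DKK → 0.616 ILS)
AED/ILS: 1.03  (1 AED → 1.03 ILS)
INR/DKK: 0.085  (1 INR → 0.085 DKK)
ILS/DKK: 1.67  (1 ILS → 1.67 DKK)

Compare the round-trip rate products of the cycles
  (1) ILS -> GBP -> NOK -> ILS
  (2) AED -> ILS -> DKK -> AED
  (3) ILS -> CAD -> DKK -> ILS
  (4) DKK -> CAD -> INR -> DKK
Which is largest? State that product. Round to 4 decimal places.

1.1381

(1) 0.254 × 10.1 × 0.394 = 1.01077
(2) 1.03 × 1.67 × 0.548 = 0.94261
(3) 0.346 × 5.34 × 0.616 = 1.13815
(4) 0.204 × 62.3 × 0.085 = 1.08028
Highest is cycle (3) at 1.1381 (>1, arbitrage).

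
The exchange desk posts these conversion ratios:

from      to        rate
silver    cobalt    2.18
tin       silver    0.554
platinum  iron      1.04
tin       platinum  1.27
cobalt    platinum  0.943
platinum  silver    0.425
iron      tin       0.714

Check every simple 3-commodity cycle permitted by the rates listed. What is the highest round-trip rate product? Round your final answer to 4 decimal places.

iron→tin→platinum→iron: 0.714 × 1.27 × 1.04 = 0.94305
cobalt→platinum→silver→cobalt: 0.943 × 0.425 × 2.18 = 0.87369
Maximum is iron→tin→platinum→iron at 0.9431; no arbitrage — every cycle loses value.

0.9431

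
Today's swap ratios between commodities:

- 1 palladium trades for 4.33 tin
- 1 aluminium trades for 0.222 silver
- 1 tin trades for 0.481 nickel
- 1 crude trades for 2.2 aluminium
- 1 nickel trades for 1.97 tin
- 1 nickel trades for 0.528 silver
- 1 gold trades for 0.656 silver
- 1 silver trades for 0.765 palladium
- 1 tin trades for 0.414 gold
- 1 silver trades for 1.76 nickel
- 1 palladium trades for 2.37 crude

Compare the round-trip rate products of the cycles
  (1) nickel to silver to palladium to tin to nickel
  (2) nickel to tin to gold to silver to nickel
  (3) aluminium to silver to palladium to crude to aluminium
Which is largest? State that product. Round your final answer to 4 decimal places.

(1) 0.528 × 0.765 × 4.33 × 0.481 = 0.84126
(2) 1.97 × 0.414 × 0.656 × 1.76 = 0.94164
(3) 0.222 × 0.765 × 2.37 × 2.2 = 0.88549
Highest is cycle (2) at 0.9416 (≤1, no arbitrage).

0.9416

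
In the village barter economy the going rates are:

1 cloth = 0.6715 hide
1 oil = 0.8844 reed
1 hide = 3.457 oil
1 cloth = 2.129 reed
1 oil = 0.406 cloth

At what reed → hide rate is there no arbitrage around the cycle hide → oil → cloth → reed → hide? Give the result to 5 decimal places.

Known legs of the cycle: 3.457 × 0.406 × 2.129 = 2.988140918
For no arbitrage the full-cycle product must be 1, so the missing rate is 1 / 2.988140918 ≈ 0.3346562.

0.33466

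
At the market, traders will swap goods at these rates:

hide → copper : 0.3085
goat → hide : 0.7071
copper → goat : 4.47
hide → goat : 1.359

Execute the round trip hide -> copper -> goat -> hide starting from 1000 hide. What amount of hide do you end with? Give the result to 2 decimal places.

1000 hide × 0.3085 = 308.5 copper
308.5 copper × 4.47 = 1378.995 goat
1378.995 goat × 0.7071 = 975.0873645 hide

975.09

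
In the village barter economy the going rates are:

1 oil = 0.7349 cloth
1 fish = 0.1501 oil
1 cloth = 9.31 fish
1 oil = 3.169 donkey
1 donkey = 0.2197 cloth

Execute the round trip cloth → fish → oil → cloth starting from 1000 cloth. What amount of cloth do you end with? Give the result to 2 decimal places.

1000 cloth × 9.31 = 9310 fish
9310 fish × 0.1501 = 1397.431 oil
1397.431 oil × 0.7349 = 1026.9720419 cloth

1026.97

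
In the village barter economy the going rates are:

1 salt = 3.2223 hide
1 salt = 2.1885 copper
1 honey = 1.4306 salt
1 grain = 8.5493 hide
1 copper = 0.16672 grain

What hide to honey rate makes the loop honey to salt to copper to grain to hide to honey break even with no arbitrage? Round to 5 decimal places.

Known legs of the cycle: 1.4306 × 2.1885 × 0.16672 × 8.5493 = 4.4625493335228576
For no arbitrage the full-cycle product must be 1, so the missing rate is 1 / 4.4625493335228576 ≈ 0.2240872.

0.22409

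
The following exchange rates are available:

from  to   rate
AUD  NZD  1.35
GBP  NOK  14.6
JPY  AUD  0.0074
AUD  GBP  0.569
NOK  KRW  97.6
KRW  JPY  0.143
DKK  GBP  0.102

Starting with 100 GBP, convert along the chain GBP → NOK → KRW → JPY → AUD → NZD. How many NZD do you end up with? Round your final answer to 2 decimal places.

100 GBP × 14.6 = 1460 NOK
1460 NOK × 97.6 = 142496 KRW
142496 KRW × 0.143 = 20376.928 JPY
20376.928 JPY × 0.0074 = 150.7892672 AUD
150.7892672 AUD × 1.35 = 203.56551072 NZD

203.57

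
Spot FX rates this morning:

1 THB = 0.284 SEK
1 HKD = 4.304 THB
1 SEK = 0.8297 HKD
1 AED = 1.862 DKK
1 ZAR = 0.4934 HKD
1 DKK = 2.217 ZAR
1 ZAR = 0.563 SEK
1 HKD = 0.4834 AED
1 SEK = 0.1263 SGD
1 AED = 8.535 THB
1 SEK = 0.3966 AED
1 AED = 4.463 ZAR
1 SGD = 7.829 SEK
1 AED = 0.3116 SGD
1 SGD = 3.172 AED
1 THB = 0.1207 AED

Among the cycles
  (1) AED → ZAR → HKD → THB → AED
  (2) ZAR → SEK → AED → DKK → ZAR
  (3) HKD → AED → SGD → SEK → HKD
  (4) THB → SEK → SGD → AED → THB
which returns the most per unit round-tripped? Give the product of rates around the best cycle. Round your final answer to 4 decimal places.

1.1439

(1) 4.463 × 0.4934 × 4.304 × 0.1207 = 1.14395
(2) 0.563 × 0.3966 × 1.862 × 2.217 = 0.92174
(3) 0.4834 × 0.3116 × 7.829 × 0.8297 = 0.97843
(4) 0.284 × 0.1263 × 3.172 × 8.535 = 0.97109
Highest is cycle (1) at 1.1439 (>1, arbitrage).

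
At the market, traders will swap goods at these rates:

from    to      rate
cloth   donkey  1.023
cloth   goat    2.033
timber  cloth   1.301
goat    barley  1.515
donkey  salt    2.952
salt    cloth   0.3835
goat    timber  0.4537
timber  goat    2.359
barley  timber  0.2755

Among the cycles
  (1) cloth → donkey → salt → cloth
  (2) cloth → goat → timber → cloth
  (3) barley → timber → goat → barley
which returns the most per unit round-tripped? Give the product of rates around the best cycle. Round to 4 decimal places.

(1) 1.023 × 2.952 × 0.3835 = 1.15813
(2) 2.033 × 0.4537 × 1.301 = 1.20001
(3) 0.2755 × 2.359 × 1.515 = 0.98461
Highest is cycle (2) at 1.2000 (>1, arbitrage).

1.2000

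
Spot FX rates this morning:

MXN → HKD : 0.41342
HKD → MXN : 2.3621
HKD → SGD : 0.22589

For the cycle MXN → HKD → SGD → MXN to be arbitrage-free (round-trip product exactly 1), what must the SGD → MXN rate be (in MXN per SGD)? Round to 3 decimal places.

Known legs of the cycle: 0.41342 × 0.22589 = 0.0933874438
For no arbitrage the full-cycle product must be 1, so the missing rate is 1 / 0.0933874438 ≈ 10.70808.

10.708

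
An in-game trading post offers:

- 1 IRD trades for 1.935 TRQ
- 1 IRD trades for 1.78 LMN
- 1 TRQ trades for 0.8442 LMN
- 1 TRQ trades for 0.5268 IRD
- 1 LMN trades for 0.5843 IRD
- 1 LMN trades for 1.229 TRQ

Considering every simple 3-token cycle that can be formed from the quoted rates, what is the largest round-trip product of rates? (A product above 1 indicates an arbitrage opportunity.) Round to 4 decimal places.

1.1524

LMN→TRQ→IRD→LMN: 1.229 × 0.5268 × 1.78 = 1.15244
LMN→IRD→TRQ→LMN: 0.5843 × 1.935 × 0.8442 = 0.95447
Maximum is LMN→TRQ→IRD→LMN at 1.1524; arbitrage exists.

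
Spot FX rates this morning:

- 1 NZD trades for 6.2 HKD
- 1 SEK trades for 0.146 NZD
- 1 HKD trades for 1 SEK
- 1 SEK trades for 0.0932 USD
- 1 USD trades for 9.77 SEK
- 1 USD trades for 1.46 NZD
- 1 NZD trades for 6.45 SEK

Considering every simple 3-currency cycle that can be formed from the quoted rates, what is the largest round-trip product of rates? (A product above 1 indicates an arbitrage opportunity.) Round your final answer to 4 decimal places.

NZD→HKD→SEK→NZD: 6.2 × 1 × 0.146 = 0.90520
USD→NZD→SEK→USD: 1.46 × 6.45 × 0.0932 = 0.87766
Maximum is NZD→HKD→SEK→NZD at 0.9052; no arbitrage — every cycle loses value.

0.9052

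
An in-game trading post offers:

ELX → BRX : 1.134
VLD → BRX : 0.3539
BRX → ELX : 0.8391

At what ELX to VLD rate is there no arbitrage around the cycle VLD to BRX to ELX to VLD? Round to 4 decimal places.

Known legs of the cycle: 0.3539 × 0.8391 = 0.29695749
For no arbitrage the full-cycle product must be 1, so the missing rate is 1 / 0.29695749 ≈ 3.367485.

3.3675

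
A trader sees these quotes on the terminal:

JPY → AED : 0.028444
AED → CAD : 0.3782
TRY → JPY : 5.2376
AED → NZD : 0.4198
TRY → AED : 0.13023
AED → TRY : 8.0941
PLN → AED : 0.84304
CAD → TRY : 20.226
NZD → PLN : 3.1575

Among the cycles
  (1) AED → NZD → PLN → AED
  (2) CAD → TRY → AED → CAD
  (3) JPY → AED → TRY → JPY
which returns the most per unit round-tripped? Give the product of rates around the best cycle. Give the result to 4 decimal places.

1.2058

(1) 0.4198 × 3.1575 × 0.84304 = 1.11747
(2) 20.226 × 0.13023 × 0.3782 = 0.99619
(3) 0.028444 × 8.0941 × 5.2376 = 1.20585
Highest is cycle (3) at 1.2058 (>1, arbitrage).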